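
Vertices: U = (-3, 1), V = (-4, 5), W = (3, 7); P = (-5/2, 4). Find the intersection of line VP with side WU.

(-1, 3)

Barycentric coordinates of P with respect to UVW: (1/3, 1/2, 1/6).
On side WU the V-coordinate is zero; dropping P's V-weight 1/2 and renormalizing the remaining 1/6 : 1/3 gives weights 1/3, 2/3 on W, U.
Q = (1/3)·(3, 7) + (2/3)·(-3, 1) = (-1, 3).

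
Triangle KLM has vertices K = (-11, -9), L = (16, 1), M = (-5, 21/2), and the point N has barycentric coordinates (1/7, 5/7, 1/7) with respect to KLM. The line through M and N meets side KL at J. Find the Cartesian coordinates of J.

Line MN meets KL where the M-coordinate vanishes; zeroing N's M-weight and renormalizing leaves K, L-weights 1/7 : 5/7 → (1/6, 5/6).
So J = (1/6)·K + (5/6)·L = (23/2, -2/3).

(23/2, -2/3)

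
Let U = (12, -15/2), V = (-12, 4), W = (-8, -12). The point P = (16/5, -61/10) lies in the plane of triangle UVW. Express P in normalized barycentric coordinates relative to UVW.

(3/5, 1/5, 1/5)

Signed area of the reference triangle: [UVW] = ½·(12·(4−(-12)) + (-12)·(-12−(-15/2)) + (-8)·(-15/2−4)) = ½·(192 + 54 + 92) = 169.
[PVW] = ½·((16/5)·(4−(-12)) + (-12)·(-12−(-61/10)) + (-8)·(-61/10−4)) = ½·(256/5 + 354/5 + 404/5) = 507/5, so the U-coordinate is (507/5)/169 = 3/5.
[UPW] = ½·(12·(-61/10−(-12)) + (16/5)·(-12−(-15/2)) + (-8)·(-15/2−(-61/10))) = ½·(354/5 − 72/5 + 56/5) = 169/5, so the V-coordinate is 1/5.
[UVP] = ½·(12·(4−(-61/10)) + (-12)·(-61/10−(-15/2)) + (16/5)·(-15/2−4)) = ½·(606/5 − 84/5 − 184/5) = 169/5, so the W-coordinate is 1/5.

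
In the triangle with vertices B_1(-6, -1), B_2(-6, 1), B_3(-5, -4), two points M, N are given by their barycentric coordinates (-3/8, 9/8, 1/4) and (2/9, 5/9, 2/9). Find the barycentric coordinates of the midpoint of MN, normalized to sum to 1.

Since both coordinate triples sum to 1, the midpoint's barycentrics are the componentwise average.
(-3/8+2/9)/2 = -11/144; similarly 121/144 and 17/72.

(-11/144, 121/144, 17/72)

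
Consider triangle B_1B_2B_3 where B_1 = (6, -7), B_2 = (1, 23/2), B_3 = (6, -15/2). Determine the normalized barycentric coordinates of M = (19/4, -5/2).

(1/2, 1/4, 1/4)

Signed area of the reference triangle: [B_1B_2B_3] = ½·(6·(23/2−(-15/2)) + 1·(-15/2−(-7)) + 6·(-7−(23/2))) = ½·(114 − 1/2 − 111) = 5/4.
[MB_2B_3] = ½·((19/4)·(23/2−(-15/2)) + 1·(-15/2−(-5/2)) + 6·(-5/2−(23/2))) = ½·(361/4 − 5 − 84) = 5/8, so the B_1-coordinate is (5/8)/(5/4) = 1/2.
[B_1MB_3] = ½·(6·(-5/2−(-15/2)) + (19/4)·(-15/2−(-7)) + 6·(-7−(-5/2))) = ½·(30 − 19/8 − 27) = 5/16, so the B_2-coordinate is 1/4.
[B_1B_2M] = ½·(6·(23/2−(-5/2)) + 1·(-5/2−(-7)) + (19/4)·(-7−(23/2))) = ½·(84 + 9/2 − 703/8) = 5/16, so the B_3-coordinate is 1/4.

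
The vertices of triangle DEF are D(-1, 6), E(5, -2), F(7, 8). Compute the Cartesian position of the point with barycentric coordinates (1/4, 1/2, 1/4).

(4, 5/2)

G = (1/4)·D + (1/2)·E + (1/4)·F.
x-coordinate: (1/4)·(-1) + (1/2)·5 + (1/4)·7 = 4.
y-coordinate: (1/4)·6 + (1/2)·(-2) + (1/4)·8 = 5/2.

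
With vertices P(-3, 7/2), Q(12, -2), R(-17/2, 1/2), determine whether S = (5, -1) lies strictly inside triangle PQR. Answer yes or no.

yes

Barycentric coordinates of S: (12/301, 195/301, 94/301).
The three coordinates are positive, positive, positive; a point is interior exactly when all three are positive.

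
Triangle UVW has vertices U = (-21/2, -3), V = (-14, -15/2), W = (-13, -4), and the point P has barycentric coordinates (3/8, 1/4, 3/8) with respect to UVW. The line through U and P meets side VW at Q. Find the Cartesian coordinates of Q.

Line UP meets VW where the U-coordinate vanishes; zeroing P's U-weight and renormalizing leaves V, W-weights 1/4 : 3/8 → (2/5, 3/5).
So Q = (2/5)·V + (3/5)·W = (-67/5, -27/5).

(-67/5, -27/5)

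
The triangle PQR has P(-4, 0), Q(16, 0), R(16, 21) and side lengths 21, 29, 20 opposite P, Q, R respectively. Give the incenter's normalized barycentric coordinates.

(3/10, 29/70, 2/7)

The incenter has barycentric coordinates proportional to the opposite side lengths: (21 : 29 : 20).
Normalizing by 21+29+20 = 70 gives (3/10, 29/70, 2/7).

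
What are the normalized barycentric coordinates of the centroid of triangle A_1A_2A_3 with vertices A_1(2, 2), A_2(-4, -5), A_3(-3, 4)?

(1/3, 1/3, 1/3)

The centroid is the average of the vertices, so each weight is 1/3.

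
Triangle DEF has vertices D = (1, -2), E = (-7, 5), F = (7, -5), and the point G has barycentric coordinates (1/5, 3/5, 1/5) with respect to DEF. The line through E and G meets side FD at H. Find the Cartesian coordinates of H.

(4, -7/2)

Line EG meets FD where the E-coordinate vanishes; zeroing G's E-weight and renormalizing leaves F, D-weights 1/5 : 1/5 → (1/2, 1/2).
So H = (1/2)·F + (1/2)·D = (4, -7/2).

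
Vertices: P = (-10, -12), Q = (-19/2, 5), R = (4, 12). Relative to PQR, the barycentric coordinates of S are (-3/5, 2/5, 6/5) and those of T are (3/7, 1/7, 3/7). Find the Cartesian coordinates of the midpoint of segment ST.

(43/28, 851/70)

Barycentric coordinates of the midpoint are the average: (-3/35, 19/70, 57/70).
Converting: (-3/35)·P + (19/70)·Q + (57/70)·R = (43/28, 851/70).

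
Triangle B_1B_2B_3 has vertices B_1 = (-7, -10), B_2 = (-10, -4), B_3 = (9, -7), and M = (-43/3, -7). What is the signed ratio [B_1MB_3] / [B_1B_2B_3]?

2/3

[B_1B_2B_3] = ½·((-7)·(-4−(-7)) + (-10)·(-7−(-10)) + 9·(-10−(-4))) = ½·(-21 − 30 − 54) = -105/2.
[B_1MB_3] = ½·((-7)·(-7−(-7)) + (-43/3)·(-7−(-10)) + 9·(-10−(-7))) = ½·(0 − 43 − 27) = -35, so the ratio is (-35)/(-105/2) = 2/3.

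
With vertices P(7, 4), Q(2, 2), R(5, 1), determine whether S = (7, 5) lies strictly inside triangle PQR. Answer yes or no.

Barycentric coordinates of S: (14/11, 2/11, -5/11).
The three coordinates are positive, positive, negative; a point is interior exactly when all three are positive.

no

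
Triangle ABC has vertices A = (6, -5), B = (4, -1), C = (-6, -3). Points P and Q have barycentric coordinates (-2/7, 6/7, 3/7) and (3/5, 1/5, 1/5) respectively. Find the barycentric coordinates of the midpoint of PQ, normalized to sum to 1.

(11/70, 37/70, 11/35)

Since both coordinate triples sum to 1, the midpoint's barycentrics are the componentwise average.
(-2/7+3/5)/2 = 11/70; similarly 37/70 and 11/35.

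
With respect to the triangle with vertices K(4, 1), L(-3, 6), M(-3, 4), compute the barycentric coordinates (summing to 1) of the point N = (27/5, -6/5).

Signed area of the reference triangle: [KLM] = ½·(4·(6−4) + (-3)·(4−1) + (-3)·(1−6)) = ½·(8 − 9 + 15) = 7.
[NLM] = ½·((27/5)·(6−4) + (-3)·(4−(-6/5)) + (-3)·(-6/5−6)) = ½·(54/5 − 78/5 + 108/5) = 42/5, so the K-coordinate is (42/5)/7 = 6/5.
[KNM] = ½·(4·(-6/5−4) + (27/5)·(4−1) + (-3)·(1−(-6/5))) = ½·(-104/5 + 81/5 − 33/5) = -28/5, so the L-coordinate is -4/5.
[KLN] = ½·(4·(6−(-6/5)) + (-3)·(-6/5−1) + (27/5)·(1−6)) = ½·(144/5 + 33/5 − 27) = 21/5, so the M-coordinate is 3/5.

(6/5, -4/5, 3/5)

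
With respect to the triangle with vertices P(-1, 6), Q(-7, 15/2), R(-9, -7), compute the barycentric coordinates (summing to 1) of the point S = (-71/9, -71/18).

(1/9, 1/9, 7/9)

Signed area of the reference triangle: [PQR] = ½·((-1)·(15/2−(-7)) + (-7)·(-7−6) + (-9)·(6−(15/2))) = ½·(-29/2 + 91 + 27/2) = 45.
[SQR] = ½·((-71/9)·(15/2−(-7)) + (-7)·(-7−(-71/18)) + (-9)·(-71/18−(15/2))) = ½·(-2059/18 + 385/18 + 103) = 5, so the P-coordinate is 5/45 = 1/9.
[PSR] = ½·((-1)·(-71/18−(-7)) + (-71/9)·(-7−6) + (-9)·(6−(-71/18))) = ½·(-55/18 + 923/9 − 179/2) = 5, so the Q-coordinate is 1/9.
[PQS] = ½·((-1)·(15/2−(-71/18)) + (-7)·(-71/18−6) + (-71/9)·(6−(15/2))) = ½·(-103/9 + 1253/18 + 71/6) = 35, so the R-coordinate is 7/9.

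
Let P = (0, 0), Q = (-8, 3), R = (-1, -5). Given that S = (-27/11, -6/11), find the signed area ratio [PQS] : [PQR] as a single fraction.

3/11

[PQR] = ½·(0·(3−(-5)) + (-8)·(-5−0) + (-1)·(0−3)) = ½·(0 + 40 + 3) = 43/2.
[PQS] = ½·(0·(3−(-6/11)) + (-8)·(-6/11−0) + (-27/11)·(0−3)) = ½·(0 + 48/11 + 81/11) = 129/22, so the ratio is (129/22)/(43/2) = 3/11.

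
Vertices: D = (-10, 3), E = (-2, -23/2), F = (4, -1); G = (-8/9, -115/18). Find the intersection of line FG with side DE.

(-10/3, -109/12)

Barycentric coordinates of G with respect to DEF: (1/9, 5/9, 1/3).
On side DE the F-coordinate is zero; dropping G's F-weight 1/3 and renormalizing the remaining 1/9 : 5/9 gives weights 1/6, 5/6 on D, E.
H = (1/6)·(-10, 3) + (5/6)·(-2, -23/2) = (-10/3, -109/12).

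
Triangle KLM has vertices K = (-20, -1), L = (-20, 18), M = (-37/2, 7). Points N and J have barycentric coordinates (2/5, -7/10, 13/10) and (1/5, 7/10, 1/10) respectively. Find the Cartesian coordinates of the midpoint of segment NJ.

(-379/20, 23/5)

Barycentric coordinates of the midpoint are the average: (3/10, 0, 7/10).
Converting: (3/10)·K + 0·L + (7/10)·M = (-379/20, 23/5).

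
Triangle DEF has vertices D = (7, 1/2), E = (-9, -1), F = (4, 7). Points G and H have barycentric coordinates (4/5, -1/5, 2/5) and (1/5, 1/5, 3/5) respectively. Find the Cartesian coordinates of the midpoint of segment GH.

(11/2, 15/4)

Barycentric coordinates of the midpoint are the average: (1/2, 0, 1/2).
Converting: (1/2)·D + 0·E + (1/2)·F = (11/2, 15/4).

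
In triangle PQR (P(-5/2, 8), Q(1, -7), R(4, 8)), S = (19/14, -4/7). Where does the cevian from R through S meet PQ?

(3/10, -4)

Barycentric coordinates of S with respect to PQR: (1/7, 4/7, 2/7).
On side PQ the R-coordinate is zero; dropping S's R-weight 2/7 and renormalizing the remaining 1/7 : 4/7 gives weights 1/5, 4/5 on P, Q.
T = (1/5)·(-5/2, 8) + (4/5)·(1, -7) = (3/10, -4).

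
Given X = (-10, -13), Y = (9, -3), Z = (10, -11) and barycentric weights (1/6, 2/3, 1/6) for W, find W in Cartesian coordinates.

(6, -6)

W = (1/6)·X + (2/3)·Y + (1/6)·Z.
x-coordinate: (1/6)·(-10) + (2/3)·9 + (1/6)·10 = 6.
y-coordinate: (1/6)·(-13) + (2/3)·(-3) + (1/6)·(-11) = -6.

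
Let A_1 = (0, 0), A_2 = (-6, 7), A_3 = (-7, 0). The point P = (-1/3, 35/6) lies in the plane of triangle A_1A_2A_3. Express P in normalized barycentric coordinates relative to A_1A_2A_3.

(5/6, 5/6, -2/3)

Signed area of the reference triangle: [A_1A_2A_3] = ½·(0·(7−0) + (-6)·(0−0) + (-7)·(0−7)) = ½·(0 + 0 + 49) = 49/2.
[PA_2A_3] = ½·((-1/3)·(7−0) + (-6)·(0−(35/6)) + (-7)·(35/6−7)) = ½·(-7/3 + 35 + 49/6) = 245/12, so the A_1-coordinate is (245/12)/(49/2) = 5/6.
[A_1PA_3] = ½·(0·(35/6−0) + (-1/3)·(0−0) + (-7)·(0−(35/6))) = ½·(0 + 0 + 245/6) = 245/12, so the A_2-coordinate is 5/6.
[A_1A_2P] = ½·(0·(7−(35/6)) + (-6)·(35/6−0) + (-1/3)·(0−7)) = ½·(0 − 35 + 7/3) = -49/3, so the A_3-coordinate is -2/3.
Check: 5/6 + 5/6 − 2/3 = 1.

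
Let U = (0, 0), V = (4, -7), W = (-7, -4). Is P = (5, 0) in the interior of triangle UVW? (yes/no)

Barycentric coordinates of P: (16/13, 4/13, -7/13).
The three coordinates are positive, positive, negative; a point is interior exactly when all three are positive.

no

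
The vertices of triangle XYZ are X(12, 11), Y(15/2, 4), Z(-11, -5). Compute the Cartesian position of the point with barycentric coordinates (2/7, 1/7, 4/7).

W = (2/7)·X + (1/7)·Y + (4/7)·Z.
x-coordinate: (2/7)·12 + (1/7)·(15/2) + (4/7)·(-11) = -25/14.
y-coordinate: (2/7)·11 + (1/7)·4 + (4/7)·(-5) = 6/7.

(-25/14, 6/7)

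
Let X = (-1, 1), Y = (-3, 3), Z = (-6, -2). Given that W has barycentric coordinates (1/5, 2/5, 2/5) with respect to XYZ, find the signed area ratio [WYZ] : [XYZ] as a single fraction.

1/5

The signed ratio [WYZ]/[XYZ] equals the barycentric coordinate of W at vertex X, which is 1/5.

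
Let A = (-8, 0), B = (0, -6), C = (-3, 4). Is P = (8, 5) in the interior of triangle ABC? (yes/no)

no

Barycentric coordinates of P: (-113/62, 39/62, 68/31).
The three coordinates are negative, positive, positive; a point is interior exactly when all three are positive.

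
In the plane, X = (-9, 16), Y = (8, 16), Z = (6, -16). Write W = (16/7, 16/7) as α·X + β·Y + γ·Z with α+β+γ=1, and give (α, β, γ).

(2/7, 2/7, 3/7)

Signed area of the reference triangle: [XYZ] = ½·((-9)·(16−(-16)) + 8·(-16−16) + 6·(16−16)) = ½·(-288 − 256 + 0) = -272.
[WYZ] = ½·((16/7)·(16−(-16)) + 8·(-16−(16/7)) + 6·(16/7−16)) = ½·(512/7 − 1024/7 − 576/7) = -544/7, so the X-coordinate is (-544/7)/(-272) = 2/7.
[XWZ] = ½·((-9)·(16/7−(-16)) + (16/7)·(-16−16) + 6·(16−(16/7))) = ½·(-1152/7 − 512/7 + 576/7) = -544/7, so the Y-coordinate is 2/7.
[XYW] = ½·((-9)·(16−(16/7)) + 8·(16/7−16) + (16/7)·(16−16)) = ½·(-864/7 − 768/7 + 0) = -816/7, so the Z-coordinate is 3/7.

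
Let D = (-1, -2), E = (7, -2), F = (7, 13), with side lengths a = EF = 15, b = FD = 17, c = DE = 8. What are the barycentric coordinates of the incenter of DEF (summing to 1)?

(3/8, 17/40, 1/5)

The incenter has barycentric coordinates proportional to the opposite side lengths: (15 : 17 : 8).
Normalizing by 15+17+8 = 40 gives (3/8, 17/40, 1/5).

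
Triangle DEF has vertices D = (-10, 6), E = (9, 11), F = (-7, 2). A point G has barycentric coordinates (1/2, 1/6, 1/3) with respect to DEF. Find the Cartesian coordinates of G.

(-35/6, 11/2)

G = (1/2)·D + (1/6)·E + (1/3)·F.
x-coordinate: (1/2)·(-10) + (1/6)·9 + (1/3)·(-7) = -35/6.
y-coordinate: (1/2)·6 + (1/6)·11 + (1/3)·2 = 11/2.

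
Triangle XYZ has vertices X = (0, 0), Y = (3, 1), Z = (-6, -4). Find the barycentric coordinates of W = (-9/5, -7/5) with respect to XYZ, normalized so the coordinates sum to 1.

Signed area of the reference triangle: [XYZ] = ½·(0·(1−(-4)) + 3·(-4−0) + (-6)·(0−1)) = ½·(0 − 12 + 6) = -3.
[WYZ] = ½·((-9/5)·(1−(-4)) + 3·(-4−(-7/5)) + (-6)·(-7/5−1)) = ½·(-9 − 39/5 + 72/5) = -6/5, so the X-coordinate is (-6/5)/(-3) = 2/5.
[XWZ] = ½·(0·(-7/5−(-4)) + (-9/5)·(-4−0) + (-6)·(0−(-7/5))) = ½·(0 + 36/5 − 42/5) = -3/5, so the Y-coordinate is 1/5.
[XYW] = ½·(0·(1−(-7/5)) + 3·(-7/5−0) + (-9/5)·(0−1)) = ½·(0 − 21/5 + 9/5) = -6/5, so the Z-coordinate is 2/5.
Check: 2/5 + 1/5 + 2/5 = 1.

(2/5, 1/5, 2/5)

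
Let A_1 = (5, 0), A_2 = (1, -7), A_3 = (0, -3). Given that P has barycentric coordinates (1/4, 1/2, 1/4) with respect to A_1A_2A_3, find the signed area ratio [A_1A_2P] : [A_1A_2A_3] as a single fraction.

The signed ratio [A_1A_2P]/[A_1A_2A_3] equals the barycentric coordinate of P at vertex A_3, which is 1/4.

1/4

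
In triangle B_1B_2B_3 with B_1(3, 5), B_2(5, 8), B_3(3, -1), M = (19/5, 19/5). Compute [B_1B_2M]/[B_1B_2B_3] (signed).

[B_1B_2B_3] = ½·(3·(8−(-1)) + 5·(-1−5) + 3·(5−8)) = ½·(27 − 30 − 9) = -6.
[B_1B_2M] = ½·(3·(8−(19/5)) + 5·(19/5−5) + (19/5)·(5−8)) = ½·(63/5 − 6 − 57/5) = -12/5, so the ratio is (-12/5)/(-6) = 2/5.

2/5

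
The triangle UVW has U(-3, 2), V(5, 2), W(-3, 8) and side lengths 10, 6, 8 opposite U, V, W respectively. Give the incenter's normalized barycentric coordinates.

The incenter has barycentric coordinates proportional to the opposite side lengths: (10 : 6 : 8).
Normalizing by 10+6+8 = 24 gives (5/12, 1/4, 1/3).

(5/12, 1/4, 1/3)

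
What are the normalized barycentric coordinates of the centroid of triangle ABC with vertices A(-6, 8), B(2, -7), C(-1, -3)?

(1/3, 1/3, 1/3)

The centroid is the average of the vertices, so each weight is 1/3.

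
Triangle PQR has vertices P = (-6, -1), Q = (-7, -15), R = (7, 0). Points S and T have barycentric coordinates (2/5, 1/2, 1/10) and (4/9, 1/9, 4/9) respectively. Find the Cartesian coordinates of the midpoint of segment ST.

(-83/30, -901/180)

Barycentric coordinates of the midpoint are the average: (19/45, 11/36, 49/180).
Converting: (19/45)·P + (11/36)·Q + (49/180)·R = (-83/30, -901/180).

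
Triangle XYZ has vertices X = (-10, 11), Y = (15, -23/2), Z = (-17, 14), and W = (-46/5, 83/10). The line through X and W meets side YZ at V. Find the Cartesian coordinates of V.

Barycentric coordinates of W with respect to XYZ: (1/5, 1/5, 3/5).
On side YZ the X-coordinate is zero; dropping W's X-weight 1/5 and renormalizing the remaining 1/5 : 3/5 gives weights 1/4, 3/4 on Y, Z.
V = (1/4)·(15, -23/2) + (3/4)·(-17, 14) = (-9, 61/8).

(-9, 61/8)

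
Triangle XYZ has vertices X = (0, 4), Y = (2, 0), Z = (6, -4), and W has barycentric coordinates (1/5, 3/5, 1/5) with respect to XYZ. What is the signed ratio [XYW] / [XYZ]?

The signed ratio [XYW]/[XYZ] equals the barycentric coordinate of W at vertex Z, which is 1/5.

1/5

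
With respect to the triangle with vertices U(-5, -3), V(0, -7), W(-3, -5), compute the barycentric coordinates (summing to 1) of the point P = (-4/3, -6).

(1/6, 2/3, 1/6)

Signed area of the reference triangle: [UVW] = ½·((-5)·(-7−(-5)) + 0·(-5−(-3)) + (-3)·(-3−(-7))) = ½·(10 + 0 − 12) = -1.
[PVW] = ½·((-4/3)·(-7−(-5)) + 0·(-5−(-6)) + (-3)·(-6−(-7))) = ½·(8/3 + 0 − 3) = -1/6, so the U-coordinate is (-1/6)/(-1) = 1/6.
[UPW] = ½·((-5)·(-6−(-5)) + (-4/3)·(-5−(-3)) + (-3)·(-3−(-6))) = ½·(5 + 8/3 − 9) = -2/3, so the V-coordinate is 2/3.
[UVP] = ½·((-5)·(-7−(-6)) + 0·(-6−(-3)) + (-4/3)·(-3−(-7))) = ½·(5 + 0 − 16/3) = -1/6, so the W-coordinate is 1/6.
Check: 1/6 + 2/3 + 1/6 = 1.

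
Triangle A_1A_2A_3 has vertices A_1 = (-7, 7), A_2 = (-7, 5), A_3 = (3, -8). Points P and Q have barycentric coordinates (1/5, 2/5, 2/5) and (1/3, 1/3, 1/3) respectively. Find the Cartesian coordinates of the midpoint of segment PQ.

(-10/3, 23/30)

Barycentric coordinates of the midpoint are the average: (4/15, 11/30, 11/30).
Converting: (4/15)·A_1 + (11/30)·A_2 + (11/30)·A_3 = (-10/3, 23/30).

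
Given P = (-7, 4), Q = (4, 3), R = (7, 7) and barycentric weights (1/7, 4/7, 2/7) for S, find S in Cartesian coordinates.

(23/7, 30/7)

S = (1/7)·P + (4/7)·Q + (2/7)·R.
x-coordinate: (1/7)·(-7) + (4/7)·4 + (2/7)·7 = 23/7.
y-coordinate: (1/7)·4 + (4/7)·3 + (2/7)·7 = 30/7.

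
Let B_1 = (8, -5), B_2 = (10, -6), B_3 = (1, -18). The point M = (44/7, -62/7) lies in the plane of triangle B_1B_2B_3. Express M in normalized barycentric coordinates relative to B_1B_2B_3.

Signed area of the reference triangle: [B_1B_2B_3] = ½·(8·(-6−(-18)) + 10·(-18−(-5)) + 1·(-5−(-6))) = ½·(96 − 130 + 1) = -33/2.
[MB_2B_3] = ½·((44/7)·(-6−(-18)) + 10·(-18−(-62/7)) + 1·(-62/7−(-6))) = ½·(528/7 − 640/7 − 20/7) = -66/7, so the B_1-coordinate is (-66/7)/(-33/2) = 4/7.
[B_1MB_3] = ½·(8·(-62/7−(-18)) + (44/7)·(-18−(-5)) + 1·(-5−(-62/7))) = ½·(512/7 − 572/7 + 27/7) = -33/14, so the B_2-coordinate is 1/7.
[B_1B_2M] = ½·(8·(-6−(-62/7)) + 10·(-62/7−(-5)) + (44/7)·(-5−(-6))) = ½·(160/7 − 270/7 + 44/7) = -33/7, so the B_3-coordinate is 2/7.
Check: 4/7 + 1/7 + 2/7 = 1.

(4/7, 1/7, 2/7)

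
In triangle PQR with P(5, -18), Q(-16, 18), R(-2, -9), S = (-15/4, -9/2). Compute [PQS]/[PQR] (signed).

[PQR] = ½·(5·(18−(-9)) + (-16)·(-9−(-18)) + (-2)·(-18−18)) = ½·(135 − 144 + 72) = 63/2.
[PQS] = ½·(5·(18−(-9/2)) + (-16)·(-9/2−(-18)) + (-15/4)·(-18−18)) = ½·(225/2 − 216 + 135) = 63/4, so the ratio is (63/4)/(63/2) = 1/2.

1/2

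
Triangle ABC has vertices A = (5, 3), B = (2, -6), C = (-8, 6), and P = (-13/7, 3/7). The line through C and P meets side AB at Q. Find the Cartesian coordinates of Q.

Barycentric coordinates of P with respect to ABC: (1/7, 3/7, 3/7).
On side AB the C-coordinate is zero; dropping P's C-weight 3/7 and renormalizing the remaining 1/7 : 3/7 gives weights 1/4, 3/4 on A, B.
Q = (1/4)·(5, 3) + (3/4)·(2, -6) = (11/4, -15/4).

(11/4, -15/4)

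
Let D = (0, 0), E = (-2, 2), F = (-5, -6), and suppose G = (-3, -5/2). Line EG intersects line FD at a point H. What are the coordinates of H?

(-10/3, -4)

Barycentric coordinates of G with respect to DEF: (1/4, 1/4, 1/2).
On side FD the E-coordinate is zero; dropping G's E-weight 1/4 and renormalizing the remaining 1/2 : 1/4 gives weights 2/3, 1/3 on F, D.
H = (2/3)·(-5, -6) + (1/3)·(0, 0) = (-10/3, -4).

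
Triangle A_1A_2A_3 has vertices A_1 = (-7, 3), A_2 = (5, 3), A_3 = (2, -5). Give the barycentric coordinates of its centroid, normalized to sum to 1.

(1/3, 1/3, 1/3)

The centroid is the average of the vertices, so each weight is 1/3.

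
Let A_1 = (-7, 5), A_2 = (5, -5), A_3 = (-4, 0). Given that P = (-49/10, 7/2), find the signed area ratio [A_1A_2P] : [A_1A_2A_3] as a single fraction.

[A_1A_2A_3] = ½·((-7)·(-5−0) + 5·(0−5) + (-4)·(5−(-5))) = ½·(35 − 25 − 40) = -15.
[A_1A_2P] = ½·((-7)·(-5−(7/2)) + 5·(7/2−5) + (-49/10)·(5−(-5))) = ½·(119/2 − 15/2 − 49) = 3/2, so the ratio is (3/2)/(-15) = -1/10.

-1/10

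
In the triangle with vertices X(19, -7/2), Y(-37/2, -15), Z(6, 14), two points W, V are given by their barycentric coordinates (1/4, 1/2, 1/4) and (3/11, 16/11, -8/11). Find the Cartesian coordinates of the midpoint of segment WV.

Barycentric coordinates of the midpoint are the average: (23/88, 43/44, -21/88).
Converting: (23/88)·X + (43/44)·Y + (-21/88)·Z = (-160/11, -3329/176).

(-160/11, -3329/176)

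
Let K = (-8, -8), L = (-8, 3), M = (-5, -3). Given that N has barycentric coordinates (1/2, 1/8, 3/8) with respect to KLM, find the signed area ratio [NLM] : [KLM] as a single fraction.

The signed ratio [NLM]/[KLM] equals the barycentric coordinate of N at vertex K, which is 1/2.

1/2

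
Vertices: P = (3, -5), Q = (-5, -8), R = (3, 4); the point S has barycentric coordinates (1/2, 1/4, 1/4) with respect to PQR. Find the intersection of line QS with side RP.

Line QS meets RP where the Q-coordinate vanishes; zeroing S's Q-weight and renormalizing leaves R, P-weights 1/4 : 1/2 → (1/3, 2/3).
So T = (1/3)·R + (2/3)·P = (3, -2).

(3, -2)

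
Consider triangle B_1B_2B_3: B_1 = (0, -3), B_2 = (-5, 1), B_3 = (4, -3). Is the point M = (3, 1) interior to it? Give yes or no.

no

Barycentric coordinates of M: (-2, 1, 2).
The three coordinates are negative, positive, positive; a point is interior exactly when all three are positive.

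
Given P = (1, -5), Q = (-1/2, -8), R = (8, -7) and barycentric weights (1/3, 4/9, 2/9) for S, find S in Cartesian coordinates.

(17/9, -61/9)

S = (1/3)·P + (4/9)·Q + (2/9)·R.
x-coordinate: (1/3)·1 + (4/9)·(-1/2) + (2/9)·8 = 17/9.
y-coordinate: (1/3)·(-5) + (4/9)·(-8) + (2/9)·(-7) = -61/9.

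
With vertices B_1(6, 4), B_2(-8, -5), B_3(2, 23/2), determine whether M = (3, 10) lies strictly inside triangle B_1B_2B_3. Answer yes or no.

Barycentric coordinates of M: (21/94, -1/94, 37/47).
The three coordinates are positive, negative, positive; a point is interior exactly when all three are positive.

no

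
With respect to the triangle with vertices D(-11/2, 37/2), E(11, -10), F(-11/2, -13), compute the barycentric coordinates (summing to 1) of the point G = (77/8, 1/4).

Signed area of the reference triangle: [DEF] = ½·((-11/2)·(-10−(-13)) + 11·(-13−(37/2)) + (-11/2)·(37/2−(-10))) = ½·(-33/2 − 693/2 − 627/4) = -2079/8.
[GEF] = ½·((77/8)·(-10−(-13)) + 11·(-13−(1/4)) + (-11/2)·(1/4−(-10))) = ½·(231/8 − 583/4 − 451/8) = -693/8, so the D-coordinate is (-693/8)/(-2079/8) = 1/3.
[DGF] = ½·((-11/2)·(1/4−(-13)) + (77/8)·(-13−(37/2)) + (-11/2)·(37/2−(1/4))) = ½·(-583/8 − 4851/16 − 803/8) = -7623/32, so the E-coordinate is 11/12.
[DEG] = ½·((-11/2)·(-10−(1/4)) + 11·(1/4−(37/2)) + (77/8)·(37/2−(-10))) = ½·(451/8 − 803/4 + 4389/16) = 2079/32, so the F-coordinate is -1/4.

(1/3, 11/12, -1/4)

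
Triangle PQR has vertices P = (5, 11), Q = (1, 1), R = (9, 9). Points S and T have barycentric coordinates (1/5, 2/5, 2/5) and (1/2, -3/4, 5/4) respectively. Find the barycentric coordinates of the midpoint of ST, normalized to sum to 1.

Since both coordinate triples sum to 1, the midpoint's barycentrics are the componentwise average.
(1/5+1/2)/2 = 7/20; similarly -7/40 and 33/40.

(7/20, -7/40, 33/40)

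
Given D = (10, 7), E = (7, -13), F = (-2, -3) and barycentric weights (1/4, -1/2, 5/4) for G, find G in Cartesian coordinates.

G = (1/4)·D + (-1/2)·E + (5/4)·F.
x-coordinate: (1/4)·10 + (-1/2)·7 + (5/4)·(-2) = -7/2.
y-coordinate: (1/4)·7 + (-1/2)·(-13) + (5/4)·(-3) = 9/2.

(-7/2, 9/2)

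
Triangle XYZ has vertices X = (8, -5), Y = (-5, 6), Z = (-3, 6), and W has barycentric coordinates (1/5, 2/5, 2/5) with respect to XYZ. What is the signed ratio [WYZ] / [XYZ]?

1/5

The signed ratio [WYZ]/[XYZ] equals the barycentric coordinate of W at vertex X, which is 1/5.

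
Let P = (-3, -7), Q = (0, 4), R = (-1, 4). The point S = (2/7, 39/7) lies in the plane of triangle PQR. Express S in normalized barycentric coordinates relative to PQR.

(-1/7, 1, 1/7)

Signed area of the reference triangle: [PQR] = ½·((-3)·(4−4) + 0·(4−(-7)) + (-1)·(-7−4)) = ½·(0 + 0 + 11) = 11/2.
[SQR] = ½·((2/7)·(4−4) + 0·(4−(39/7)) + (-1)·(39/7−4)) = ½·(0 + 0 − 11/7) = -11/14, so the P-coordinate is (-11/14)/(11/2) = -1/7.
[PSR] = ½·((-3)·(39/7−4) + (2/7)·(4−(-7)) + (-1)·(-7−(39/7))) = ½·(-33/7 + 22/7 + 88/7) = 11/2, so the Q-coordinate is 1.
[PQS] = ½·((-3)·(4−(39/7)) + 0·(39/7−(-7)) + (2/7)·(-7−4)) = ½·(33/7 + 0 − 22/7) = 11/14, so the R-coordinate is 1/7.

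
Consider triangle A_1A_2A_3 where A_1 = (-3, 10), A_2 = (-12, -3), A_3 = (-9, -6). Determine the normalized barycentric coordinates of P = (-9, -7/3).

(1/6, 1/3, 1/2)

Signed area of the reference triangle: [A_1A_2A_3] = ½·((-3)·(-3−(-6)) + (-12)·(-6−10) + (-9)·(10−(-3))) = ½·(-9 + 192 − 117) = 33.
[PA_2A_3] = ½·((-9)·(-3−(-6)) + (-12)·(-6−(-7/3)) + (-9)·(-7/3−(-3))) = ½·(-27 + 44 − 6) = 11/2, so the A_1-coordinate is (11/2)/33 = 1/6.
[A_1PA_3] = ½·((-3)·(-7/3−(-6)) + (-9)·(-6−10) + (-9)·(10−(-7/3))) = ½·(-11 + 144 − 111) = 11, so the A_2-coordinate is 1/3.
[A_1A_2P] = ½·((-3)·(-3−(-7/3)) + (-12)·(-7/3−10) + (-9)·(10−(-3))) = ½·(2 + 148 − 117) = 33/2, so the A_3-coordinate is 1/2.
Check: 1/6 + 1/3 + 1/2 = 1.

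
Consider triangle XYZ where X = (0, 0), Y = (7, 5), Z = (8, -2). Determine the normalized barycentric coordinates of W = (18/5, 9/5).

Signed area of the reference triangle: [XYZ] = ½·(0·(5−(-2)) + 7·(-2−0) + 8·(0−5)) = ½·(0 − 14 − 40) = -27.
[WYZ] = ½·((18/5)·(5−(-2)) + 7·(-2−(9/5)) + 8·(9/5−5)) = ½·(126/5 − 133/5 − 128/5) = -27/2, so the X-coordinate is (-27/2)/(-27) = 1/2.
[XWZ] = ½·(0·(9/5−(-2)) + (18/5)·(-2−0) + 8·(0−(9/5))) = ½·(0 − 36/5 − 72/5) = -54/5, so the Y-coordinate is 2/5.
[XYW] = ½·(0·(5−(9/5)) + 7·(9/5−0) + (18/5)·(0−5)) = ½·(0 + 63/5 − 18) = -27/10, so the Z-coordinate is 1/10.

(1/2, 2/5, 1/10)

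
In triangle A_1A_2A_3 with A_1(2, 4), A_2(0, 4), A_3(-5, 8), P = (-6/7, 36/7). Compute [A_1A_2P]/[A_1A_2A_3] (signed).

[A_1A_2A_3] = ½·(2·(4−8) + 0·(8−4) + (-5)·(4−4)) = ½·(-8 + 0 + 0) = -4.
[A_1A_2P] = ½·(2·(4−(36/7)) + 0·(36/7−4) + (-6/7)·(4−4)) = ½·(-16/7 + 0 + 0) = -8/7, so the ratio is (-8/7)/(-4) = 2/7.

2/7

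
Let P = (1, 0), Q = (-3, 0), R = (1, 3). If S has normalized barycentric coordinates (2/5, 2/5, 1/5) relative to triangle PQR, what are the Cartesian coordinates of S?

(-3/5, 3/5)

S = (2/5)·P + (2/5)·Q + (1/5)·R.
x-coordinate: (2/5)·1 + (2/5)·(-3) + (1/5)·1 = -3/5.
y-coordinate: (2/5)·0 + (2/5)·0 + (1/5)·3 = 3/5.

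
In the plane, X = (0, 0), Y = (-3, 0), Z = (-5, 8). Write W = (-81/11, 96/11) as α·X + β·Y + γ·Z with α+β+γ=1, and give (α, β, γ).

(-8/11, 7/11, 12/11)

Signed area of the reference triangle: [XYZ] = ½·(0·(0−8) + (-3)·(8−0) + (-5)·(0−0)) = ½·(0 − 24 + 0) = -12.
[WYZ] = ½·((-81/11)·(0−8) + (-3)·(8−(96/11)) + (-5)·(96/11−0)) = ½·(648/11 + 24/11 − 480/11) = 96/11, so the X-coordinate is (96/11)/(-12) = -8/11.
[XWZ] = ½·(0·(96/11−8) + (-81/11)·(8−0) + (-5)·(0−(96/11))) = ½·(0 − 648/11 + 480/11) = -84/11, so the Y-coordinate is 7/11.
[XYW] = ½·(0·(0−(96/11)) + (-3)·(96/11−0) + (-81/11)·(0−0)) = ½·(0 − 288/11 + 0) = -144/11, so the Z-coordinate is 12/11.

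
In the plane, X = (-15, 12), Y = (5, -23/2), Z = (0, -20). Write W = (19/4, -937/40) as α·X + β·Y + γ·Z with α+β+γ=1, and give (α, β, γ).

(-1/5, 7/20, 17/20)

Signed area of the reference triangle: [XYZ] = ½·((-15)·(-23/2−(-20)) + 5·(-20−12) + 0·(12−(-23/2))) = ½·(-255/2 − 160 + 0) = -575/4.
[WYZ] = ½·((19/4)·(-23/2−(-20)) + 5·(-20−(-937/40)) + 0·(-937/40−(-23/2))) = ½·(323/8 + 137/8 + 0) = 115/4, so the X-coordinate is (115/4)/(-575/4) = -1/5.
[XWZ] = ½·((-15)·(-937/40−(-20)) + (19/4)·(-20−12) + 0·(12−(-937/40))) = ½·(411/8 − 152 + 0) = -805/16, so the Y-coordinate is 7/20.
[XYW] = ½·((-15)·(-23/2−(-937/40)) + 5·(-937/40−12) + (19/4)·(12−(-23/2))) = ½·(-1431/8 − 1417/8 + 893/8) = -1955/16, so the Z-coordinate is 17/20.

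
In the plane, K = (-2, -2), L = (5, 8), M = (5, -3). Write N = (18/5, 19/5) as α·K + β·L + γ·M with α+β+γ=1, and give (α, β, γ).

Signed area of the reference triangle: [KLM] = ½·((-2)·(8−(-3)) + 5·(-3−(-2)) + 5·(-2−8)) = ½·(-22 − 5 − 50) = -77/2.
[NLM] = ½·((18/5)·(8−(-3)) + 5·(-3−(19/5)) + 5·(19/5−8)) = ½·(198/5 − 34 − 21) = -77/10, so the K-coordinate is (-77/10)/(-77/2) = 1/5.
[KNM] = ½·((-2)·(19/5−(-3)) + (18/5)·(-3−(-2)) + 5·(-2−(19/5))) = ½·(-68/5 − 18/5 − 29) = -231/10, so the L-coordinate is 3/5.
[KLN] = ½·((-2)·(8−(19/5)) + 5·(19/5−(-2)) + (18/5)·(-2−8)) = ½·(-42/5 + 29 − 36) = -77/10, so the M-coordinate is 1/5.
Check: 1/5 + 3/5 + 1/5 = 1.

(1/5, 3/5, 1/5)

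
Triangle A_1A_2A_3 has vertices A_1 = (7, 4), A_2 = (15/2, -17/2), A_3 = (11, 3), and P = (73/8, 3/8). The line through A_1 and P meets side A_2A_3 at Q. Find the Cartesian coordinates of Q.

Barycentric coordinates of P with respect to A_1A_2A_3: (1/4, 1/4, 1/2).
On side A_2A_3 the A_1-coordinate is zero; dropping P's A_1-weight 1/4 and renormalizing the remaining 1/4 : 1/2 gives weights 1/3, 2/3 on A_2, A_3.
Q = (1/3)·(15/2, -17/2) + (2/3)·(11, 3) = (59/6, -5/6).

(59/6, -5/6)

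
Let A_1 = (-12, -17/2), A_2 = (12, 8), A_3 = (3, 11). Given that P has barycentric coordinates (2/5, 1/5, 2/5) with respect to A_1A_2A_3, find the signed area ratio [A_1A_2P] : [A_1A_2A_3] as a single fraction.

The signed ratio [A_1A_2P]/[A_1A_2A_3] equals the barycentric coordinate of P at vertex A_3, which is 2/5.

2/5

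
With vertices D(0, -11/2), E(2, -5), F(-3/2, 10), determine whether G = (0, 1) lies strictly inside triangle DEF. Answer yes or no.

yes

Barycentric coordinates of G: (36/127, 39/127, 52/127).
The three coordinates are positive, positive, positive; a point is interior exactly when all three are positive.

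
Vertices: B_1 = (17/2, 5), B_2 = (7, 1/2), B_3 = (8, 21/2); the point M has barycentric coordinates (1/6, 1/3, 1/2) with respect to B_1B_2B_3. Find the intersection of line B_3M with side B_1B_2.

Line B_3M meets B_1B_2 where the B_3-coordinate vanishes; zeroing M's B_3-weight and renormalizing leaves B_1, B_2-weights 1/6 : 1/3 → (1/3, 2/3).
So N = (1/3)·B_1 + (2/3)·B_2 = (15/2, 2).

(15/2, 2)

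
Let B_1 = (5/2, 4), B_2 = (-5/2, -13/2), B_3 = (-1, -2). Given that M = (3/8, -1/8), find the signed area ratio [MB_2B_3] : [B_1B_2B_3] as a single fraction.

[B_1B_2B_3] = ½·((5/2)·(-13/2−(-2)) + (-5/2)·(-2−4) + (-1)·(4−(-13/2))) = ½·(-45/4 + 15 − 21/2) = -27/8.
[MB_2B_3] = ½·((3/8)·(-13/2−(-2)) + (-5/2)·(-2−(-1/8)) + (-1)·(-1/8−(-13/2))) = ½·(-27/16 + 75/16 − 51/8) = -27/16, so the ratio is (-27/16)/(-27/8) = 1/2.

1/2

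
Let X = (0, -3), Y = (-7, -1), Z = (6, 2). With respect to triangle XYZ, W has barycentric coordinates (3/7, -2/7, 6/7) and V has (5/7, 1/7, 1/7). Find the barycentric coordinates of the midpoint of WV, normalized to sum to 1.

(4/7, -1/14, 1/2)

Since both coordinate triples sum to 1, the midpoint's barycentrics are the componentwise average.
(3/7+5/7)/2 = 4/7; similarly -1/14 and 1/2.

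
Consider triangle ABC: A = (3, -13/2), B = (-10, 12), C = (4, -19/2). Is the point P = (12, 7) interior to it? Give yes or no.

no

Barycentric coordinates of P: (806/41, -81/41, -684/41).
The three coordinates are positive, negative, negative; a point is interior exactly when all three are positive.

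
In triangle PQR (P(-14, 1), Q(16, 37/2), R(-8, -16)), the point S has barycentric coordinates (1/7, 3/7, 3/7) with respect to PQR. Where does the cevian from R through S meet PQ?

(17/2, 113/8)

Line RS meets PQ where the R-coordinate vanishes; zeroing S's R-weight and renormalizing leaves P, Q-weights 1/7 : 3/7 → (1/4, 3/4).
So T = (1/4)·P + (3/4)·Q = (17/2, 113/8).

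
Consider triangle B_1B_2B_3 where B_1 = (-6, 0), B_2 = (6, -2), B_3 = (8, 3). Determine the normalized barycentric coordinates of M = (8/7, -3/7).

(3/7, 3/7, 1/7)

Signed area of the reference triangle: [B_1B_2B_3] = ½·((-6)·(-2−3) + 6·(3−0) + 8·(0−(-2))) = ½·(30 + 18 + 16) = 32.
[MB_2B_3] = ½·((8/7)·(-2−3) + 6·(3−(-3/7)) + 8·(-3/7−(-2))) = ½·(-40/7 + 144/7 + 88/7) = 96/7, so the B_1-coordinate is (96/7)/32 = 3/7.
[B_1MB_3] = ½·((-6)·(-3/7−3) + (8/7)·(3−0) + 8·(0−(-3/7))) = ½·(144/7 + 24/7 + 24/7) = 96/7, so the B_2-coordinate is 3/7.
[B_1B_2M] = ½·((-6)·(-2−(-3/7)) + 6·(-3/7−0) + (8/7)·(0−(-2))) = ½·(66/7 − 18/7 + 16/7) = 32/7, so the B_3-coordinate is 1/7.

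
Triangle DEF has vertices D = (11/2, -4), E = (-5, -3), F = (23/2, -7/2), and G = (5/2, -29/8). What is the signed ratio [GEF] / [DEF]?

[DEF] = ½·((11/2)·(-3−(-7/2)) + (-5)·(-7/2−(-4)) + (23/2)·(-4−(-3))) = ½·(11/4 − 5/2 − 23/2) = -45/8.
[GEF] = ½·((5/2)·(-3−(-7/2)) + (-5)·(-7/2−(-29/8)) + (23/2)·(-29/8−(-3))) = ½·(5/4 − 5/8 − 115/16) = -105/32, so the ratio is (-105/32)/(-45/8) = 7/12.

7/12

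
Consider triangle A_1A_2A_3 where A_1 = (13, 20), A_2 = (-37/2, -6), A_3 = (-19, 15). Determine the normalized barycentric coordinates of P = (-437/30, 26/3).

Signed area of the reference triangle: [A_1A_2A_3] = ½·(13·(-6−15) + (-37/2)·(15−20) + (-19)·(20−(-6))) = ½·(-273 + 185/2 − 494) = -1349/4.
[PA_2A_3] = ½·((-437/30)·(-6−15) + (-37/2)·(15−(26/3)) + (-19)·(26/3−(-6))) = ½·(3059/10 − 703/6 − 836/3) = -1349/30, so the A_1-coordinate is (-1349/30)/(-1349/4) = 2/15.
[A_1PA_3] = ½·(13·(26/3−15) + (-437/30)·(15−20) + (-19)·(20−(26/3))) = ½·(-247/3 + 437/6 − 646/3) = -1349/12, so the A_2-coordinate is 1/3.
[A_1A_2P] = ½·(13·(-6−(26/3)) + (-37/2)·(26/3−20) + (-437/30)·(20−(-6))) = ½·(-572/3 + 629/3 − 5681/15) = -2698/15, so the A_3-coordinate is 8/15.

(2/15, 1/3, 8/15)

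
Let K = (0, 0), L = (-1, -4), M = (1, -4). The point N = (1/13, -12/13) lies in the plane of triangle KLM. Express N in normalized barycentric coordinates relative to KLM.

(10/13, 1/13, 2/13)

Signed area of the reference triangle: [KLM] = ½·(0·(-4−(-4)) + (-1)·(-4−0) + 1·(0−(-4))) = ½·(0 + 4 + 4) = 4.
[NLM] = ½·((1/13)·(-4−(-4)) + (-1)·(-4−(-12/13)) + 1·(-12/13−(-4))) = ½·(0 + 40/13 + 40/13) = 40/13, so the K-coordinate is (40/13)/4 = 10/13.
[KNM] = ½·(0·(-12/13−(-4)) + (1/13)·(-4−0) + 1·(0−(-12/13))) = ½·(0 − 4/13 + 12/13) = 4/13, so the L-coordinate is 1/13.
[KLN] = ½·(0·(-4−(-12/13)) + (-1)·(-12/13−0) + (1/13)·(0−(-4))) = ½·(0 + 12/13 + 4/13) = 8/13, so the M-coordinate is 2/13.
Check: 10/13 + 1/13 + 2/13 = 1.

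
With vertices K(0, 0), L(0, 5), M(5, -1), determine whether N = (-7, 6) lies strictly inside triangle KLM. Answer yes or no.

no

Barycentric coordinates of N: (37/25, 23/25, -7/5).
The three coordinates are positive, positive, negative; a point is interior exactly when all three are positive.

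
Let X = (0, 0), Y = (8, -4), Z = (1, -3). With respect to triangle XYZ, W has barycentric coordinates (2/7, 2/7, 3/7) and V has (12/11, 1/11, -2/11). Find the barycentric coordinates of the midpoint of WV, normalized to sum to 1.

Since both coordinate triples sum to 1, the midpoint's barycentrics are the componentwise average.
(2/7+12/11)/2 = 53/77; similarly 29/154 and 19/154.

(53/77, 29/154, 19/154)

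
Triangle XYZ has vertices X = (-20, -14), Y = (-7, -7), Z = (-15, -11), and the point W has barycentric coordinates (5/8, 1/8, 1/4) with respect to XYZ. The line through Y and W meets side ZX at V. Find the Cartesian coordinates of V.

Line YW meets ZX where the Y-coordinate vanishes; zeroing W's Y-weight and renormalizing leaves Z, X-weights 1/4 : 5/8 → (2/7, 5/7).
So V = (2/7)·Z + (5/7)·X = (-130/7, -92/7).

(-130/7, -92/7)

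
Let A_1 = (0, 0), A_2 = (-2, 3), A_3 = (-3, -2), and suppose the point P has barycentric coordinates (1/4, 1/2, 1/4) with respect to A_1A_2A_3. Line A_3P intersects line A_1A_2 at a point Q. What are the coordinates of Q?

Line A_3P meets A_1A_2 where the A_3-coordinate vanishes; zeroing P's A_3-weight and renormalizing leaves A_1, A_2-weights 1/4 : 1/2 → (1/3, 2/3).
So Q = (1/3)·A_1 + (2/3)·A_2 = (-4/3, 2).

(-4/3, 2)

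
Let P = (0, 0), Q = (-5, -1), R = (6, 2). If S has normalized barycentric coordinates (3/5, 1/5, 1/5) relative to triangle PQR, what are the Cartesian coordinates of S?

(1/5, 1/5)

S = (3/5)·P + (1/5)·Q + (1/5)·R.
x-coordinate: (3/5)·0 + (1/5)·(-5) + (1/5)·6 = 1/5.
y-coordinate: (3/5)·0 + (1/5)·(-1) + (1/5)·2 = 1/5.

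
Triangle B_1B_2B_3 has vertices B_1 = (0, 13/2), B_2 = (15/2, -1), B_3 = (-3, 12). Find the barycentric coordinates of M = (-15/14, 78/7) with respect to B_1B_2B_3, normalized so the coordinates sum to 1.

Signed area of the reference triangle: [B_1B_2B_3] = ½·(0·(-1−12) + (15/2)·(12−(13/2)) + (-3)·(13/2−(-1))) = ½·(0 + 165/4 − 45/2) = 75/8.
[MB_2B_3] = ½·((-15/14)·(-1−12) + (15/2)·(12−(78/7)) + (-3)·(78/7−(-1))) = ½·(195/14 + 45/7 − 255/7) = -225/28, so the B_1-coordinate is (-225/28)/(75/8) = -6/7.
[B_1MB_3] = ½·(0·(78/7−12) + (-15/14)·(12−(13/2)) + (-3)·(13/2−(78/7))) = ½·(0 − 165/28 + 195/14) = 225/56, so the B_2-coordinate is 3/7.
[B_1B_2M] = ½·(0·(-1−(78/7)) + (15/2)·(78/7−(13/2)) + (-15/14)·(13/2−(-1))) = ½·(0 + 975/28 − 225/28) = 375/28, so the B_3-coordinate is 10/7.
Check: -6/7 + 3/7 + 10/7 = 1.

(-6/7, 3/7, 10/7)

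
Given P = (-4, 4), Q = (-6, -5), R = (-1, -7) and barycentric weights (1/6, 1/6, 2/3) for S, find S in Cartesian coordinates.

S = (1/6)·P + (1/6)·Q + (2/3)·R.
x-coordinate: (1/6)·(-4) + (1/6)·(-6) + (2/3)·(-1) = -7/3.
y-coordinate: (1/6)·4 + (1/6)·(-5) + (2/3)·(-7) = -29/6.

(-7/3, -29/6)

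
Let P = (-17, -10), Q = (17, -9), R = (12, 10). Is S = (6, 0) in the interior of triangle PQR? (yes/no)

Barycentric coordinates of S: (164/651, 170/651, 317/651).
The three coordinates are positive, positive, positive; a point is interior exactly when all three are positive.

yes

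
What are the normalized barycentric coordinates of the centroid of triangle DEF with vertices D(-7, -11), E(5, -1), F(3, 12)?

The centroid is the average of the vertices, so each weight is 1/3.

(1/3, 1/3, 1/3)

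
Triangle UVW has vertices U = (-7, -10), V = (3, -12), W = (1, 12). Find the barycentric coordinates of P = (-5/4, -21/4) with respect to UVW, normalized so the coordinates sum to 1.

(3/8, 3/8, 1/4)

Signed area of the reference triangle: [UVW] = ½·((-7)·(-12−12) + 3·(12−(-10)) + 1·(-10−(-12))) = ½·(168 + 66 + 2) = 118.
[PVW] = ½·((-5/4)·(-12−12) + 3·(12−(-21/4)) + 1·(-21/4−(-12))) = ½·(30 + 207/4 + 27/4) = 177/4, so the U-coordinate is (177/4)/118 = 3/8.
[UPW] = ½·((-7)·(-21/4−12) + (-5/4)·(12−(-10)) + 1·(-10−(-21/4))) = ½·(483/4 − 55/2 − 19/4) = 177/4, so the V-coordinate is 3/8.
[UVP] = ½·((-7)·(-12−(-21/4)) + 3·(-21/4−(-10)) + (-5/4)·(-10−(-12))) = ½·(189/4 + 57/4 − 5/2) = 59/2, so the W-coordinate is 1/4.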